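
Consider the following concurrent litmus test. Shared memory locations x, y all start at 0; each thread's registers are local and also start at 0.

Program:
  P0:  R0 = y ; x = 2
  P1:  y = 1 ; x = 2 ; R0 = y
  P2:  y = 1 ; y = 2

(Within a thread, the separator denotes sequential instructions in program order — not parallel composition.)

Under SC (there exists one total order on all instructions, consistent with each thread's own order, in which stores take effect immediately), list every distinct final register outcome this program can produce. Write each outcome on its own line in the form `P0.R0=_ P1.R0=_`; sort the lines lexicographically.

outcome vector order: (P0.R0,P1.R0)
|SC outcomes| = 6

P0.R0=0 P1.R0=1
P0.R0=0 P1.R0=2
P0.R0=1 P1.R0=1
P0.R0=1 P1.R0=2
P0.R0=2 P1.R0=1
P0.R0=2 P1.R0=2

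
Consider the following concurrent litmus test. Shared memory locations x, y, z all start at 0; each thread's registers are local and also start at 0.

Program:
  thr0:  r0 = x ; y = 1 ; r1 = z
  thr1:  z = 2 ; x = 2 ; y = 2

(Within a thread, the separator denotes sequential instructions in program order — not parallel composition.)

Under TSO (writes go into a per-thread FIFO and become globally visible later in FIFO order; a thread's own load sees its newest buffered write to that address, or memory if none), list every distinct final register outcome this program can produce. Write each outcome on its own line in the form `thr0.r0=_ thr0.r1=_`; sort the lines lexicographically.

outcome vector order: (thr0.r0,thr0.r1)
|TSO outcomes| = 3

thr0.r0=0 thr0.r1=0
thr0.r0=0 thr0.r1=2
thr0.r0=2 thr0.r1=2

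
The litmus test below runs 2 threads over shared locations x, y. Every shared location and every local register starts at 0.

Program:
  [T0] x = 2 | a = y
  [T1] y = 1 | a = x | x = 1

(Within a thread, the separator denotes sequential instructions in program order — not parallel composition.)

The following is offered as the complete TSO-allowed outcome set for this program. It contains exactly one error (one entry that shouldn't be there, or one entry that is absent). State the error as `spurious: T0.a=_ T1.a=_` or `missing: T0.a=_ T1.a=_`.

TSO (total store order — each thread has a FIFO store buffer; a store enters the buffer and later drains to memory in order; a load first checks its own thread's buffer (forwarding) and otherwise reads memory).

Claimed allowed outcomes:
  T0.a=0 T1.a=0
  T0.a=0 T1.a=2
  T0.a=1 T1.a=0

outcome vector order: (T0.a,T1.a)
TSO (4): (0,0); (0,2); (1,0); (1,2)
TSO∖claimed = {(1,2)}

missing: T0.a=1 T1.a=2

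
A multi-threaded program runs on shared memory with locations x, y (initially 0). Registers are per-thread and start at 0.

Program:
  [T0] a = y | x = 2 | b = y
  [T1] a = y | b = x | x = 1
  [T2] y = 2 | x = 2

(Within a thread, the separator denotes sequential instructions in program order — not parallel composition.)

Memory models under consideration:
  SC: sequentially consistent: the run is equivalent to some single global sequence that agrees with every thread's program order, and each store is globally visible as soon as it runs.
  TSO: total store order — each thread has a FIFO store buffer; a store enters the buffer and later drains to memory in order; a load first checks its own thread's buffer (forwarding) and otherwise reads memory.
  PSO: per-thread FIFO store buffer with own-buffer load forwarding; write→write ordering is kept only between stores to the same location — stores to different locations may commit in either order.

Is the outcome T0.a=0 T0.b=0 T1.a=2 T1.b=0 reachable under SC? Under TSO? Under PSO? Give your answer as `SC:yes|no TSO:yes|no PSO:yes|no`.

SC:no TSO:yes PSO:yes

outcome vector order: (T0.a,T0.b,T1.a,T1.b)
SC: 11 outcomes — {0/0/0/0 0/0/0/2 0/0/2/2 0/2/0/0 0/2/0/2 0/2/2/0 0/2/2/2 2/2/0/0 2/2/0/2 2/2/2/0 2/2/2/2}
TSO: 12 outcomes — {0/0/0/0 0/0/0/2 0/0/2/0 0/0/2/2 0/2/0/0 0/2/0/2 0/2/2/0 0/2/2/2 2/2/0/0 2/2/0/2 2/2/2/0 2/2/2/2}
PSO: 12 outcomes — {0/0/0/0 0/0/0/2 0/0/2/0 0/0/2/2 0/2/0/0 0/2/0/2 0/2/2/0 0/2/2/2 2/2/0/0 2/2/0/2 2/2/2/0 2/2/2/2}
target 0/0/2/0 ∈ {TSO,PSO}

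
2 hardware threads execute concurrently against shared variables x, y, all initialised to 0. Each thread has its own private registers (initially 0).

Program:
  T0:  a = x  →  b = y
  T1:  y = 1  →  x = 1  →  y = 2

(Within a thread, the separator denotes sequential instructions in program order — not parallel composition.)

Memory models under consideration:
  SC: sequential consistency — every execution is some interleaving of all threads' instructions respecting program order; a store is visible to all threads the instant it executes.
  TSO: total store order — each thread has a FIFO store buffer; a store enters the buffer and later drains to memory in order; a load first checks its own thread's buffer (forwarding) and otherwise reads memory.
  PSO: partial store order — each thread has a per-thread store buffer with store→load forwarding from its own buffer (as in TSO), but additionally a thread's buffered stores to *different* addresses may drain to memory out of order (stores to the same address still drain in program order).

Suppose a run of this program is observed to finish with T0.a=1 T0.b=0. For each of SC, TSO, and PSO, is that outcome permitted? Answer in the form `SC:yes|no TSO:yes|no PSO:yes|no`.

outcome vector order: (T0.a,T0.b)
SC (5): (0,0), (0,1), (0,2), (1,1), (1,2)
TSO (5): (0,0), (0,1), (0,2), (1,1), (1,2)
PSO (6): (0,0), (0,1), (0,2), (1,0), (1,1), (1,2)
target (1,0) ∈ {PSO}

SC:no TSO:no PSO:yes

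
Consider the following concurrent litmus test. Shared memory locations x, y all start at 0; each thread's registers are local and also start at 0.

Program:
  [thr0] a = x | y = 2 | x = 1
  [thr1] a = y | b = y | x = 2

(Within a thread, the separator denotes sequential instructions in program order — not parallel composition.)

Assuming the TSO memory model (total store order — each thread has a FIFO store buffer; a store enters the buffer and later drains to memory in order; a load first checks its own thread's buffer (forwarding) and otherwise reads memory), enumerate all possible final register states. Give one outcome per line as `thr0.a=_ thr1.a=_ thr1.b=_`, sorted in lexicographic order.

outcome vector order: (thr0.a,thr1.a,thr1.b)
|TSO outcomes| = 4

thr0.a=0 thr1.a=0 thr1.b=0
thr0.a=0 thr1.a=0 thr1.b=2
thr0.a=0 thr1.a=2 thr1.b=2
thr0.a=2 thr1.a=0 thr1.b=0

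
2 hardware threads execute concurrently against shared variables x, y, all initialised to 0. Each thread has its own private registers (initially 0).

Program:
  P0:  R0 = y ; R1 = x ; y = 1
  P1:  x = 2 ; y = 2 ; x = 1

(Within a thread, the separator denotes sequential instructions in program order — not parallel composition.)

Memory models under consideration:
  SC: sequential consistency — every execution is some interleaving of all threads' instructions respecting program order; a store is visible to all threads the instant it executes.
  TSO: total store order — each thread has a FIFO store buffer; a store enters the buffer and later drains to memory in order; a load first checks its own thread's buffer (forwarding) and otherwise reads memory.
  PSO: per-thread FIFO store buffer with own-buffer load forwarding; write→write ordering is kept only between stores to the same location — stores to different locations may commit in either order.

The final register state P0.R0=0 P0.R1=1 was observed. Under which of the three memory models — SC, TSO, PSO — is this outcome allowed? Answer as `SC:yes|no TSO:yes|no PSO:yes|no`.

SC:yes TSO:yes PSO:yes

outcome vector order: (P0.R0,P0.R1)
SC: 5 outcomes — {00; 01; 02; 21; 22}
TSO: 5 outcomes — {00; 01; 02; 21; 22}
PSO: 6 outcomes — {00; 01; 02; 20; 21; 22}
target 01 ∈ {SC,TSO,PSO}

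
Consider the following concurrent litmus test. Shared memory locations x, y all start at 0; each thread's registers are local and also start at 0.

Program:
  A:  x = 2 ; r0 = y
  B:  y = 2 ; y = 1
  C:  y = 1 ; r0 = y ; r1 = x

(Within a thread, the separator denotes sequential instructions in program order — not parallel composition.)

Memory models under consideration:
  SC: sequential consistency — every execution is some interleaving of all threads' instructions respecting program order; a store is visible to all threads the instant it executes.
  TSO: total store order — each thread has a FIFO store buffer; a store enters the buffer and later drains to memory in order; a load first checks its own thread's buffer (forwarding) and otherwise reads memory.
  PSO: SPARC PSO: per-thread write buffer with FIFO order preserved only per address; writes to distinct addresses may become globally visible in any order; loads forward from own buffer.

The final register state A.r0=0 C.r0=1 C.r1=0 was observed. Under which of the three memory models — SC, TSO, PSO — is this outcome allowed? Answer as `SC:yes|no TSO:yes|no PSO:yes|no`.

SC:no TSO:yes PSO:yes

outcome vector order: (A.r0,C.r0,C.r1)
SC (10): (0,1,2); (0,2,2); (1,1,0); (1,1,2); (1,2,0); (1,2,2); (2,1,0); (2,1,2); (2,2,0); (2,2,2)
TSO (12): (0,1,0); (0,1,2); (0,2,0); (0,2,2); (1,1,0); (1,1,2); (1,2,0); (1,2,2); (2,1,0); (2,1,2); (2,2,0); (2,2,2)
PSO (12): (0,1,0); (0,1,2); (0,2,0); (0,2,2); (1,1,0); (1,1,2); (1,2,0); (1,2,2); (2,1,0); (2,1,2); (2,2,0); (2,2,2)
target (0,1,0) ∈ {TSO,PSO}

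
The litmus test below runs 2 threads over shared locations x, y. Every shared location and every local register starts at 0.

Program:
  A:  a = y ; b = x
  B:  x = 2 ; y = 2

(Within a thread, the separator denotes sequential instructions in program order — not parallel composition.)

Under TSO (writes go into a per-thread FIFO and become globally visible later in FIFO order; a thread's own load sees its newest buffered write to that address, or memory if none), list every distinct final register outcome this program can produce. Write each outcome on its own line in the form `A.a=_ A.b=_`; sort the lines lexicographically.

outcome vector order: (A.a,A.b)
|TSO outcomes| = 3

A.a=0 A.b=0
A.a=0 A.b=2
A.a=2 A.b=2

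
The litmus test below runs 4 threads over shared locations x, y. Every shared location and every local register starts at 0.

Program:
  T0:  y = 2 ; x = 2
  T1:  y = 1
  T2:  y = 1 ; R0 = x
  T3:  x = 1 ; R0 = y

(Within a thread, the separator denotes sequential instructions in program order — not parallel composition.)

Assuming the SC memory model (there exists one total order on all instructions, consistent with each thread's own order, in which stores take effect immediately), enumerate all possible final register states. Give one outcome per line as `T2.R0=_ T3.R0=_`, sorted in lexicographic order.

outcome vector order: (T2.R0,T3.R0)
|SC outcomes| = 8

T2.R0=0 T3.R0=1
T2.R0=0 T3.R0=2
T2.R0=1 T3.R0=0
T2.R0=1 T3.R0=1
T2.R0=1 T3.R0=2
T2.R0=2 T3.R0=0
T2.R0=2 T3.R0=1
T2.R0=2 T3.R0=2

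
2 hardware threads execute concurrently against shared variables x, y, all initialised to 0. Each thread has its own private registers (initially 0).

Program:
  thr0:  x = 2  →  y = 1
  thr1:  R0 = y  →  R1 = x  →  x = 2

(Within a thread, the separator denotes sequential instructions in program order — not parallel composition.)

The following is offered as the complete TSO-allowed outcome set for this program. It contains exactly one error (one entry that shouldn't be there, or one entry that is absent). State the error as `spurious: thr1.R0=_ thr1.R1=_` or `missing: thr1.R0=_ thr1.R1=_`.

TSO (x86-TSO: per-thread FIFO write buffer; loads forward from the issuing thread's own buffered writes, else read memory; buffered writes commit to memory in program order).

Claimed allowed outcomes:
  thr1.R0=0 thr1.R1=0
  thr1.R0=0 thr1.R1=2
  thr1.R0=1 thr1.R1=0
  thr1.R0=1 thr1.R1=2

outcome vector order: (thr1.R0,thr1.R1)
TSO (3): 0/0; 0/2; 1/2
claimed∖TSO = {1/0}

spurious: thr1.R0=1 thr1.R1=0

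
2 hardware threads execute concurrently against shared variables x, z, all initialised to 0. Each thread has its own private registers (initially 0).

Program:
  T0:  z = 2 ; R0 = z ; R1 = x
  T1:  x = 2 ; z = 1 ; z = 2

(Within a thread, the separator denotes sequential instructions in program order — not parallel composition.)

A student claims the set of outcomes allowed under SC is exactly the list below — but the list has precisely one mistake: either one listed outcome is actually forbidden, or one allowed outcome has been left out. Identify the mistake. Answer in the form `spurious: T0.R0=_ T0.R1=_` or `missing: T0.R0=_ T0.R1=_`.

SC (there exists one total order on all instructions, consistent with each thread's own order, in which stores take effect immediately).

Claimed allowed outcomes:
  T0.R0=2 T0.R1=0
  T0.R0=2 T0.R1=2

missing: T0.R0=1 T0.R1=2

outcome vector order: (T0.R0,T0.R1)
SC (3): 12, 20, 22
SC∖claimed = {12}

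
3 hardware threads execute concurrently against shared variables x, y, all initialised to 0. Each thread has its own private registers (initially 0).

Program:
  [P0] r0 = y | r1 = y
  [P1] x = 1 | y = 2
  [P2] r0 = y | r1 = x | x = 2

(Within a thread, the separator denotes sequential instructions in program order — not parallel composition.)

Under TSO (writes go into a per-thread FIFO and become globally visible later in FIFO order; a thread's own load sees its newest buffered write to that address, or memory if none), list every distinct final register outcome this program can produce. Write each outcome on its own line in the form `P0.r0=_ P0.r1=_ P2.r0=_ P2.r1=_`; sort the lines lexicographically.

outcome vector order: (P0.r0,P0.r1,P2.r0,P2.r1)
|TSO outcomes| = 9

P0.r0=0 P0.r1=0 P2.r0=0 P2.r1=0
P0.r0=0 P0.r1=0 P2.r0=0 P2.r1=1
P0.r0=0 P0.r1=0 P2.r0=2 P2.r1=1
P0.r0=0 P0.r1=2 P2.r0=0 P2.r1=0
P0.r0=0 P0.r1=2 P2.r0=0 P2.r1=1
P0.r0=0 P0.r1=2 P2.r0=2 P2.r1=1
P0.r0=2 P0.r1=2 P2.r0=0 P2.r1=0
P0.r0=2 P0.r1=2 P2.r0=0 P2.r1=1
P0.r0=2 P0.r1=2 P2.r0=2 P2.r1=1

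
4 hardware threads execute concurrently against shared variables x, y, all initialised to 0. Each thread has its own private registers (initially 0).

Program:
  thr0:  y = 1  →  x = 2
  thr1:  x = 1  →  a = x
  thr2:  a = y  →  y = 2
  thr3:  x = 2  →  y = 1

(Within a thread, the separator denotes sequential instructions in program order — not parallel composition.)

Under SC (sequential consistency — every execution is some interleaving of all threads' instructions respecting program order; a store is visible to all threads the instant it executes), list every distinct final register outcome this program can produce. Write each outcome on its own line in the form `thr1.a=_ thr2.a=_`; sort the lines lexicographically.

thr1.a=1 thr2.a=0
thr1.a=1 thr2.a=1
thr1.a=2 thr2.a=0
thr1.a=2 thr2.a=1

outcome vector order: (thr1.a,thr2.a)
|SC outcomes| = 4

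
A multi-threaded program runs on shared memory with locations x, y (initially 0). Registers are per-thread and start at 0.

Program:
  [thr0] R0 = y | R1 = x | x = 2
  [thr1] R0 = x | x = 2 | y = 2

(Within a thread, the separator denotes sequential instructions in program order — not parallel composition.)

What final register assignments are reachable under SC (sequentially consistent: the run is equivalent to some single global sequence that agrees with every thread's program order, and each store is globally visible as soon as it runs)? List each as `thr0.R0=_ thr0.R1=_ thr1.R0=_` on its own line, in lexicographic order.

thr0.R0=0 thr0.R1=0 thr1.R0=0
thr0.R0=0 thr0.R1=0 thr1.R0=2
thr0.R0=0 thr0.R1=2 thr1.R0=0
thr0.R0=2 thr0.R1=2 thr1.R0=0

outcome vector order: (thr0.R0,thr0.R1,thr1.R0)
|SC outcomes| = 4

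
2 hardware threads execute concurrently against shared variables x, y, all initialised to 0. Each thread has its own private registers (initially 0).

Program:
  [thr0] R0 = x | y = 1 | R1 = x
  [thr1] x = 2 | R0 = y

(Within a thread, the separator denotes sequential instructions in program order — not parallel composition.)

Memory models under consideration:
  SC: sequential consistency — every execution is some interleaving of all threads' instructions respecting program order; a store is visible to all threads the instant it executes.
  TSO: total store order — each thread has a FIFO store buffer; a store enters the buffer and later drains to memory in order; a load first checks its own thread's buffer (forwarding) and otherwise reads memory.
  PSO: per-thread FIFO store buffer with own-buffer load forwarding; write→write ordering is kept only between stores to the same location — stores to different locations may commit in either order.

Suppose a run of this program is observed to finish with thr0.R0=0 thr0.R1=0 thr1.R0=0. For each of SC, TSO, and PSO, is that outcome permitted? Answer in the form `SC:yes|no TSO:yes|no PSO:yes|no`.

outcome vector order: (thr0.R0,thr0.R1,thr1.R0)
SC (5): 0/0/1, 0/2/0, 0/2/1, 2/2/0, 2/2/1
TSO (6): 0/0/0, 0/0/1, 0/2/0, 0/2/1, 2/2/0, 2/2/1
PSO (6): 0/0/0, 0/0/1, 0/2/0, 0/2/1, 2/2/0, 2/2/1
target 0/0/0 ∈ {TSO,PSO}

SC:no TSO:yes PSO:yes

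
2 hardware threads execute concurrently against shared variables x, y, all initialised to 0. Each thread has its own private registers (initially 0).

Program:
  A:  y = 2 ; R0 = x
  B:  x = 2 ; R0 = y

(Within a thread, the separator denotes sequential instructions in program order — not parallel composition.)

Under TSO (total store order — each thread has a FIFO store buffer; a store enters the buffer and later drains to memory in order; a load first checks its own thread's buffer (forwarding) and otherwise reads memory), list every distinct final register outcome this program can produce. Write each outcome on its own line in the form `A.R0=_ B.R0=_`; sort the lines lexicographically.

A.R0=0 B.R0=0
A.R0=0 B.R0=2
A.R0=2 B.R0=0
A.R0=2 B.R0=2

outcome vector order: (A.R0,B.R0)
|TSO outcomes| = 4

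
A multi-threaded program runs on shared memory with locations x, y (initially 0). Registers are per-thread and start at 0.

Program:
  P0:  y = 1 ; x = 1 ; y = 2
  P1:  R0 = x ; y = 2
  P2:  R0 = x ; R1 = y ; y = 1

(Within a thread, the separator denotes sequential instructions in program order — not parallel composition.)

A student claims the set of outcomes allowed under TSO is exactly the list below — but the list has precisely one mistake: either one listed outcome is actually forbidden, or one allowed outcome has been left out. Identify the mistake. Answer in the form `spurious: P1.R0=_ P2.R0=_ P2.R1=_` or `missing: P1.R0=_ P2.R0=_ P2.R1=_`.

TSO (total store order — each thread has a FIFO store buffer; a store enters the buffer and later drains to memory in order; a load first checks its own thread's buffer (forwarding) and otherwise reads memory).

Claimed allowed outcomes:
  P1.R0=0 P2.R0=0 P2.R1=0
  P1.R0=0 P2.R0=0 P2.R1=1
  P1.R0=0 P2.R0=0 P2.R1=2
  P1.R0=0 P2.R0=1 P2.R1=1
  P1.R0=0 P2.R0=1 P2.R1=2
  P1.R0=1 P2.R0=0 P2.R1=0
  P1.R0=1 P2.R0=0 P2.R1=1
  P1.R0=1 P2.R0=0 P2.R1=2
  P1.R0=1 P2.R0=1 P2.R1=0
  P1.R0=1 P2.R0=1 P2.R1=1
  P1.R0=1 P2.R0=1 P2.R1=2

outcome vector order: (P1.R0,P2.R0,P2.R1)
under TSO → <0 0 0>, <0 0 1>, <0 0 2>, <0 1 1>, <0 1 2>, <1 0 0>, <1 0 1>, <1 0 2>, <1 1 1>, <1 1 2>
claimed∖TSO = {<1 1 0>}

spurious: P1.R0=1 P2.R0=1 P2.R1=0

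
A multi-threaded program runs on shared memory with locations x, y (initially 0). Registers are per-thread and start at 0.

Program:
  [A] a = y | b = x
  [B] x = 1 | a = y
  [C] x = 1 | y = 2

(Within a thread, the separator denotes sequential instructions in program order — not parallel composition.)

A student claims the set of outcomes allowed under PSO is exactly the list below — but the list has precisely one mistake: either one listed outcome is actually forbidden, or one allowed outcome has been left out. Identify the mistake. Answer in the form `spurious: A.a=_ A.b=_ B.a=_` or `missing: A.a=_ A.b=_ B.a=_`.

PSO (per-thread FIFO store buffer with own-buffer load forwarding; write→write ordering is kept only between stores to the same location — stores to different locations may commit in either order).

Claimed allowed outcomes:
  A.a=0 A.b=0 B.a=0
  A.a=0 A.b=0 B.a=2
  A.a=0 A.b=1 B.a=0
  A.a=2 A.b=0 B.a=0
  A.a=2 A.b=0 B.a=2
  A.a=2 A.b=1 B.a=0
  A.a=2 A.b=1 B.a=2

missing: A.a=0 A.b=1 B.a=2

outcome vector order: (A.a,A.b,B.a)
under PSO → 0/0/0, 0/0/2, 0/1/0, 0/1/2, 2/0/0, 2/0/2, 2/1/0, 2/1/2
PSO∖claimed = {0/1/2}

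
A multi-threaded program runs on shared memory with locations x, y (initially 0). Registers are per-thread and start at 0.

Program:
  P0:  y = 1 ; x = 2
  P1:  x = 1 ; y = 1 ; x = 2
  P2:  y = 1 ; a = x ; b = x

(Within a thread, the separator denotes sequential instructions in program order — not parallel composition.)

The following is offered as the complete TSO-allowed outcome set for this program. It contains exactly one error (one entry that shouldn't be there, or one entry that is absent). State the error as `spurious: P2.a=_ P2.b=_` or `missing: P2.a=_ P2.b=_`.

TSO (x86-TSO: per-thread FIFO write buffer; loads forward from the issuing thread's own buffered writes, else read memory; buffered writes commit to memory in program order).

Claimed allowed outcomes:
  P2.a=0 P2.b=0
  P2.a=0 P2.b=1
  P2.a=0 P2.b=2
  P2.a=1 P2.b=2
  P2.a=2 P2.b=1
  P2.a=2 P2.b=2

missing: P2.a=1 P2.b=1

outcome vector order: (P2.a,P2.b)
[TSO] allowed = {<0 0> <0 1> <0 2> <1 1> <1 2> <2 1> <2 2>}
TSO∖claimed = {<1 1>}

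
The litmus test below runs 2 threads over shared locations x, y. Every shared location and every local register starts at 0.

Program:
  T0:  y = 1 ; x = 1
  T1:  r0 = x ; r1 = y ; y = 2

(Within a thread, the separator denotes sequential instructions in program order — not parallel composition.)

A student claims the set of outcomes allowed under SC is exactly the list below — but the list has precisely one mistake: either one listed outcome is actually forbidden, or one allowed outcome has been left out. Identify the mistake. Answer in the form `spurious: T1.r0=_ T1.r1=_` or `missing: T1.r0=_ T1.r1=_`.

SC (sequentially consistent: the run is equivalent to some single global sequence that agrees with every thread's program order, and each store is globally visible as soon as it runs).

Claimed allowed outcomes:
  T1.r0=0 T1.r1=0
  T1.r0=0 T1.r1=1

missing: T1.r0=1 T1.r1=1

outcome vector order: (T1.r0,T1.r1)
SC (3): 00, 01, 11
SC∖claimed = {11}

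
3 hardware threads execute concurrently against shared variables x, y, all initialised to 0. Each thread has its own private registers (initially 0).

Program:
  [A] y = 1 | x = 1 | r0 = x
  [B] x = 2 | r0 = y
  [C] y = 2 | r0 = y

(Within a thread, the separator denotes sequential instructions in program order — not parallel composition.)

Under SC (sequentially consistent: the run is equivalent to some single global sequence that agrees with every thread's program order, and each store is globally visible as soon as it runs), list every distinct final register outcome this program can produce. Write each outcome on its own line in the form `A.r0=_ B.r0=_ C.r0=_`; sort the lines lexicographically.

outcome vector order: (A.r0,B.r0,C.r0)
|SC outcomes| = 9

A.r0=1 B.r0=0 C.r0=1
A.r0=1 B.r0=0 C.r0=2
A.r0=1 B.r0=1 C.r0=1
A.r0=1 B.r0=1 C.r0=2
A.r0=1 B.r0=2 C.r0=1
A.r0=1 B.r0=2 C.r0=2
A.r0=2 B.r0=1 C.r0=1
A.r0=2 B.r0=1 C.r0=2
A.r0=2 B.r0=2 C.r0=2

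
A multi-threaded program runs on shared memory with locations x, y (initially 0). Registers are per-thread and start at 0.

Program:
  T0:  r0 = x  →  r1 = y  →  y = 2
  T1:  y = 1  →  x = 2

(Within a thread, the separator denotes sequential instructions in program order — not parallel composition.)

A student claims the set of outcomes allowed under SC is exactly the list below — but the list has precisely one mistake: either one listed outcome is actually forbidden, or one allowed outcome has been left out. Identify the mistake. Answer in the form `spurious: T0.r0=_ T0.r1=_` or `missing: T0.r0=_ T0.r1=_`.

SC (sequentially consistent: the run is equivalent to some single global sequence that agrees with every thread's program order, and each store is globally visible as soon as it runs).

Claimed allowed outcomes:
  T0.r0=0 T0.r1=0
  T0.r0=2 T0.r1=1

outcome vector order: (T0.r0,T0.r1)
[SC] allowed = {0/0; 0/1; 2/1}
SC∖claimed = {0/1}

missing: T0.r0=0 T0.r1=1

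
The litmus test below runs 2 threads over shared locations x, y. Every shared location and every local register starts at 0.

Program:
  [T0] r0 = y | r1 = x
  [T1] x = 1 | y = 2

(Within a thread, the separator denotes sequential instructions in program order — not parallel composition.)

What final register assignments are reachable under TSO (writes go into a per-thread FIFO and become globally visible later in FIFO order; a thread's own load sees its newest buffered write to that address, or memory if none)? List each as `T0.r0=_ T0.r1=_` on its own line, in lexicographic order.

T0.r0=0 T0.r1=0
T0.r0=0 T0.r1=1
T0.r0=2 T0.r1=1

outcome vector order: (T0.r0,T0.r1)
|TSO outcomes| = 3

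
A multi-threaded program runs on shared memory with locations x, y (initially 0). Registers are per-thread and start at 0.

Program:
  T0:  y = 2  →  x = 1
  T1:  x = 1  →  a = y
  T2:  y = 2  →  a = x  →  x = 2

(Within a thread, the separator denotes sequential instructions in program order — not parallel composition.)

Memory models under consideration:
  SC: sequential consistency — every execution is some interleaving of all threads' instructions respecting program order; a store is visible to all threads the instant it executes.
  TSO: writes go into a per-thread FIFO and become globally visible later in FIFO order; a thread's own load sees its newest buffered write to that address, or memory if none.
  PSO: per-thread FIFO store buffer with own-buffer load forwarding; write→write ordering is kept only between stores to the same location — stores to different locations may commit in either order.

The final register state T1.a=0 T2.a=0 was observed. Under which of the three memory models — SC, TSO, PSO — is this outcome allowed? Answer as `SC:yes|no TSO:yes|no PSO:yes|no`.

outcome vector order: (T1.a,T2.a)
[SC] allowed = {0/1, 2/0, 2/1}
[TSO] allowed = {0/0, 0/1, 2/0, 2/1}
[PSO] allowed = {0/0, 0/1, 2/0, 2/1}
target 0/0 ∈ {TSO,PSO}

SC:no TSO:yes PSO:yes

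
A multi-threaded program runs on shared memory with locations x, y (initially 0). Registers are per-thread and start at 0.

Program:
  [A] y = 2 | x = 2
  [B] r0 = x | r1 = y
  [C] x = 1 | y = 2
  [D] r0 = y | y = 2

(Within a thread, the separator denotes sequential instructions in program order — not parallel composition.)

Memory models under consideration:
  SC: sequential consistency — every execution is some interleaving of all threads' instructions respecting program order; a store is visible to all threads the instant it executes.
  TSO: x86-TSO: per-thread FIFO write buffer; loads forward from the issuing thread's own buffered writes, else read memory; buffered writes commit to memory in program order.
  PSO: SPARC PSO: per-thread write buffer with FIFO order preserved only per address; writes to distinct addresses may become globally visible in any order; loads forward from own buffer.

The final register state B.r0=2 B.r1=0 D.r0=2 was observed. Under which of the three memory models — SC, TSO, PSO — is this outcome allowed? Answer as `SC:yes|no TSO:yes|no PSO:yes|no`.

outcome vector order: (B.r0,B.r1,D.r0)
SC: 10 outcomes — {<0 0 0>; <0 0 2>; <0 2 0>; <0 2 2>; <1 0 0>; <1 0 2>; <1 2 0>; <1 2 2>; <2 2 0>; <2 2 2>}
TSO: 10 outcomes — {<0 0 0>; <0 0 2>; <0 2 0>; <0 2 2>; <1 0 0>; <1 0 2>; <1 2 0>; <1 2 2>; <2 2 0>; <2 2 2>}
PSO: 12 outcomes — {<0 0 0>; <0 0 2>; <0 2 0>; <0 2 2>; <1 0 0>; <1 0 2>; <1 2 0>; <1 2 2>; <2 0 0>; <2 0 2>; <2 2 0>; <2 2 2>}
target <2 0 2> ∈ {PSO}

SC:no TSO:no PSO:yes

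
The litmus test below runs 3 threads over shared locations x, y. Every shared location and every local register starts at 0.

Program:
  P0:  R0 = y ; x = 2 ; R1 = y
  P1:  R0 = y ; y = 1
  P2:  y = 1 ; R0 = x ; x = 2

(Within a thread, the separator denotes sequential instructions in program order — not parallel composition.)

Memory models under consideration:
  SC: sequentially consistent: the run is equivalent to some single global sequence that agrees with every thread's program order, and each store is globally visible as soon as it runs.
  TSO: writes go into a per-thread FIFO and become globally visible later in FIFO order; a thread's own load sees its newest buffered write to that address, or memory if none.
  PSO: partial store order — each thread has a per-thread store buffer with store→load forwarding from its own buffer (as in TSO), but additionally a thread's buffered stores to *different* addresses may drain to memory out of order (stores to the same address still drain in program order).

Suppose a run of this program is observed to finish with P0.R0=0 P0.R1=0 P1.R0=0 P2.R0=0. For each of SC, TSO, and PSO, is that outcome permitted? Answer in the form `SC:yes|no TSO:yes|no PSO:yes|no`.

outcome vector order: (P0.R0,P0.R1,P1.R0,P2.R0)
SC: 10 outcomes — {0002; 0012; 0100; 0102; 0110; 0112; 1100; 1102; 1110; 1112}
TSO: 12 outcomes — {0000; 0002; 0010; 0012; 0100; 0102; 0110; 0112; 1100; 1102; 1110; 1112}
PSO: 12 outcomes — {0000; 0002; 0010; 0012; 0100; 0102; 0110; 0112; 1100; 1102; 1110; 1112}
target 0000 ∈ {TSO,PSO}

SC:no TSO:yes PSO:yes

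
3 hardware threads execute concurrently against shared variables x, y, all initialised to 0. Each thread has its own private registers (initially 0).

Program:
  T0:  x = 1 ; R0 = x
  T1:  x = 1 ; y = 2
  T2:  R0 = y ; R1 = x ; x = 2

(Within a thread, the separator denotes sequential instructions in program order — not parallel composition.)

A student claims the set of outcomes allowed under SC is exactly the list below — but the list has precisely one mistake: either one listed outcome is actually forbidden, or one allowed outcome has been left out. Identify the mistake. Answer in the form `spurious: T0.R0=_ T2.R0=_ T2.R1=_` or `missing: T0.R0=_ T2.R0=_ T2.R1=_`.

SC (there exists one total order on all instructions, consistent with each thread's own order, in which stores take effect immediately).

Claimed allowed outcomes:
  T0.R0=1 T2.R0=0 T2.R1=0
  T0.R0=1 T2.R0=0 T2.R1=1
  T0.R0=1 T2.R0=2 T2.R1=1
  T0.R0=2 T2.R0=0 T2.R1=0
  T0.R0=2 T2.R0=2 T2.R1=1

missing: T0.R0=2 T2.R0=0 T2.R1=1

outcome vector order: (T0.R0,T2.R0,T2.R1)
SC: 6 outcomes — {1/0/0, 1/0/1, 1/2/1, 2/0/0, 2/0/1, 2/2/1}
SC∖claimed = {2/0/1}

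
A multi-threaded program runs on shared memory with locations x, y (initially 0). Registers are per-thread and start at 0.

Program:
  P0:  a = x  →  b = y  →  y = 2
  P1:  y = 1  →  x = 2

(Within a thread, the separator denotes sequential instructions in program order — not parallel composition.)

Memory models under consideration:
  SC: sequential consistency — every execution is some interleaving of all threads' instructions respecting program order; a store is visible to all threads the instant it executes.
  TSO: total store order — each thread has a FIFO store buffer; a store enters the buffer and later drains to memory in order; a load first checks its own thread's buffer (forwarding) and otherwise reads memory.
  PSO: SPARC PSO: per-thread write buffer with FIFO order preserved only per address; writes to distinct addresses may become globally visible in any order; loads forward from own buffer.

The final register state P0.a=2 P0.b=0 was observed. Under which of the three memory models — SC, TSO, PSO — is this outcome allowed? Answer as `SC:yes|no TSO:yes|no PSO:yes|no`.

SC:no TSO:no PSO:yes

outcome vector order: (P0.a,P0.b)
SC: 3 outcomes — {0/0; 0/1; 2/1}
TSO: 3 outcomes — {0/0; 0/1; 2/1}
PSO: 4 outcomes — {0/0; 0/1; 2/0; 2/1}
target 2/0 ∈ {PSO}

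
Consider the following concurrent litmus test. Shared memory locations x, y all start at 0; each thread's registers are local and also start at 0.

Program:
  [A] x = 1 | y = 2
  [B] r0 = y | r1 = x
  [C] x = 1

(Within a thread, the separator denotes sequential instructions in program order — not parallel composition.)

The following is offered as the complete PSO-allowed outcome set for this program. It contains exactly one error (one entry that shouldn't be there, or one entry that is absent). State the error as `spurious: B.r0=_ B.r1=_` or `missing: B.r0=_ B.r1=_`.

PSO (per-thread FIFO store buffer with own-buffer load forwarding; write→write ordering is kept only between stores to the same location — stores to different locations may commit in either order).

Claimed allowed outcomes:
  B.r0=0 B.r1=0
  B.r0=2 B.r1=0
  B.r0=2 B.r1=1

outcome vector order: (B.r0,B.r1)
PSO (4): 00, 01, 20, 21
PSO∖claimed = {01}

missing: B.r0=0 B.r1=1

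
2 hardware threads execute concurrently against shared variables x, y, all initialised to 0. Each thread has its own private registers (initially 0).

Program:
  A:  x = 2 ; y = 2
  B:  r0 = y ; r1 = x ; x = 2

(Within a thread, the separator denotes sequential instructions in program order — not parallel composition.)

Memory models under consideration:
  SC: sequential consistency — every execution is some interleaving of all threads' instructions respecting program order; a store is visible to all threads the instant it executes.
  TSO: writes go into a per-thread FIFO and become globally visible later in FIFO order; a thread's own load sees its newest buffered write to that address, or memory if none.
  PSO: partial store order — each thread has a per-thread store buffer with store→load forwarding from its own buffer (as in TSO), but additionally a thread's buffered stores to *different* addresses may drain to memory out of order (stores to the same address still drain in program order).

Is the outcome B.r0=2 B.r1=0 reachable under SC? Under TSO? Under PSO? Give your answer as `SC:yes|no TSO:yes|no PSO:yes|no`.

SC:no TSO:no PSO:yes

outcome vector order: (B.r0,B.r1)
SC (3): 00 02 22
TSO (3): 00 02 22
PSO (4): 00 02 20 22
target 20 ∈ {PSO}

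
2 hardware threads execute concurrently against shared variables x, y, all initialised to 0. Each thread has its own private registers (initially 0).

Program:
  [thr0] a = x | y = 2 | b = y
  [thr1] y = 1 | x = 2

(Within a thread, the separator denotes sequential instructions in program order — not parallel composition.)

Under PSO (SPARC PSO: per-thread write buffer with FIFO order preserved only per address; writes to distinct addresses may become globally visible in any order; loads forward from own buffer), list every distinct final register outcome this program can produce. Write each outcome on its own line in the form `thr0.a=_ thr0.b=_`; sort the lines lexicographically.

outcome vector order: (thr0.a,thr0.b)
|PSO outcomes| = 4

thr0.a=0 thr0.b=1
thr0.a=0 thr0.b=2
thr0.a=2 thr0.b=1
thr0.a=2 thr0.b=2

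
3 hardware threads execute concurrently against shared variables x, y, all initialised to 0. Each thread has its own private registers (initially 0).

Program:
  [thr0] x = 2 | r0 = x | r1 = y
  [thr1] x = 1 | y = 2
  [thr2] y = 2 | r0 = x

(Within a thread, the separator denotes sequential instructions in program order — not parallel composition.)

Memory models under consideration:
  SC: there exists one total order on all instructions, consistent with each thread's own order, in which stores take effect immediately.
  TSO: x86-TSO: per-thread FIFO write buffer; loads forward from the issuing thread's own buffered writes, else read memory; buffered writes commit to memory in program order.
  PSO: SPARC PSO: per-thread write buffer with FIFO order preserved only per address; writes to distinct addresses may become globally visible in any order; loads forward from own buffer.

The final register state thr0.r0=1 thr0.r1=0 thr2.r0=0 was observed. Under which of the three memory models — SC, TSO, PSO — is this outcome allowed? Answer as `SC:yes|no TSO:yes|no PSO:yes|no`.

SC:no TSO:yes PSO:yes

outcome vector order: (thr0.r0,thr0.r1,thr2.r0)
[SC] allowed = {101 120 121 122 201 202 220 221 222}
[TSO] allowed = {100 101 102 120 121 122 200 201 202 220 221 222}
[PSO] allowed = {100 101 102 120 121 122 200 201 202 220 221 222}
target 100 ∈ {TSO,PSO}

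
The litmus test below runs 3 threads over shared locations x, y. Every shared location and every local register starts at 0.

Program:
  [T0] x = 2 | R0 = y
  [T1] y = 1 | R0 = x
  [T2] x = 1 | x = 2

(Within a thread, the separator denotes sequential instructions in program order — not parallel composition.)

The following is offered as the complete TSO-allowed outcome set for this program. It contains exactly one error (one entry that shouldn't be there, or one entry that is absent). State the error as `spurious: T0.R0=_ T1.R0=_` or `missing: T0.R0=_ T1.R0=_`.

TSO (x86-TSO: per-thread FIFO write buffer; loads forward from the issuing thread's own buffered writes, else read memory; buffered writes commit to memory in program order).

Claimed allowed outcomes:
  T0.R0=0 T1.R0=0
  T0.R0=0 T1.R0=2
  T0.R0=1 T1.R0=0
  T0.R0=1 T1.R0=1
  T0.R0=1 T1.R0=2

outcome vector order: (T0.R0,T1.R0)
TSO: 6 outcomes — {00 01 02 10 11 12}
TSO∖claimed = {01}

missing: T0.R0=0 T1.R0=1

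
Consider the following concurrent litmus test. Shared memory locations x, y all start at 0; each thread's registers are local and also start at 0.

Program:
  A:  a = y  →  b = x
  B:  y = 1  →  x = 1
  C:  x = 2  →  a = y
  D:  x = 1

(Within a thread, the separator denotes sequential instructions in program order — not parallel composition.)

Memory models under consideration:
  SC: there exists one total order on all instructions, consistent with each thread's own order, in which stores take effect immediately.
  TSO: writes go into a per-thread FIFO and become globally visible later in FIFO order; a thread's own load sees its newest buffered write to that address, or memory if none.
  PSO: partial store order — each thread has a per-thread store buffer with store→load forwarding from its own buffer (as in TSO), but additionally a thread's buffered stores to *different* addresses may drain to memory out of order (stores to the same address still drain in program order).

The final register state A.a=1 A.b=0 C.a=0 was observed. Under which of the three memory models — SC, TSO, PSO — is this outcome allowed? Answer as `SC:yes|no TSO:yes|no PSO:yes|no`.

SC:no TSO:yes PSO:yes

outcome vector order: (A.a,A.b,C.a)
SC (11): <0 0 0> <0 0 1> <0 1 0> <0 1 1> <0 2 0> <0 2 1> <1 0 1> <1 1 0> <1 1 1> <1 2 0> <1 2 1>
TSO (12): <0 0 0> <0 0 1> <0 1 0> <0 1 1> <0 2 0> <0 2 1> <1 0 0> <1 0 1> <1 1 0> <1 1 1> <1 2 0> <1 2 1>
PSO (12): <0 0 0> <0 0 1> <0 1 0> <0 1 1> <0 2 0> <0 2 1> <1 0 0> <1 0 1> <1 1 0> <1 1 1> <1 2 0> <1 2 1>
target <1 0 0> ∈ {TSO,PSO}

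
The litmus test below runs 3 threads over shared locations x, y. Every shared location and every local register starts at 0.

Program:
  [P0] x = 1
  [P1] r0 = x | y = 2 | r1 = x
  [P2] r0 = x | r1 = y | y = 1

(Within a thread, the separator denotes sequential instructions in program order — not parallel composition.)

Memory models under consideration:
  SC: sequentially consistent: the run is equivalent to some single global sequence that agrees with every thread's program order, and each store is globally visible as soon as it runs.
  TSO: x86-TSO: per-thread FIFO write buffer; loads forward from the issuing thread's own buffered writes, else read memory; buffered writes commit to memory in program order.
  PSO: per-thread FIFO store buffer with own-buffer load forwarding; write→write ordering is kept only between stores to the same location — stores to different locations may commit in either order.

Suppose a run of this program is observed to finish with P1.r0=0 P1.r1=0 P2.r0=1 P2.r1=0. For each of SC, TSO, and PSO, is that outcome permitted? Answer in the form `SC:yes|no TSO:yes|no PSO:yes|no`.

SC:no TSO:yes PSO:yes

outcome vector order: (P1.r0,P1.r1,P2.r0,P2.r1)
under SC → <0 0 0 0>, <0 0 0 2>, <0 0 1 2>, <0 1 0 0>, <0 1 0 2>, <0 1 1 0>, <0 1 1 2>, <1 1 0 0>, <1 1 0 2>, <1 1 1 0>, <1 1 1 2>
under TSO → <0 0 0 0>, <0 0 0 2>, <0 0 1 0>, <0 0 1 2>, <0 1 0 0>, <0 1 0 2>, <0 1 1 0>, <0 1 1 2>, <1 1 0 0>, <1 1 0 2>, <1 1 1 0>, <1 1 1 2>
under PSO → <0 0 0 0>, <0 0 0 2>, <0 0 1 0>, <0 0 1 2>, <0 1 0 0>, <0 1 0 2>, <0 1 1 0>, <0 1 1 2>, <1 1 0 0>, <1 1 0 2>, <1 1 1 0>, <1 1 1 2>
target <0 0 1 0> ∈ {TSO,PSO}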